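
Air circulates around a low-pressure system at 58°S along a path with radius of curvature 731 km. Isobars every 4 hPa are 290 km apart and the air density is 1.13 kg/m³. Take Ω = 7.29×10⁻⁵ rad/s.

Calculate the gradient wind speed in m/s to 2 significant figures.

9.0 m/s

Coriolis parameter at 58°S:
f = 2Ω sin φ = 2 × 7.29×10⁻⁵ × sin 58° = 1.24×10⁻⁴ s⁻¹
Pressure gradient: |∂P/∂n| = 400 Pa / 290000 m = 1.38×10⁻³ Pa/m
Geostrophic speed: V_g = |∂P/∂n|/(fρ) = 1.38×10⁻³/(1.24×10⁻⁴ × 1.13) = 9.87 m/s
Around a low, centrifugal force acts outward with Coriolis, so pressure-gradient force balances both:
(1/ρ)|∂P/∂n| = fV + V²/R  →  V² + fR·V − fR·V_g = 0
With fR = 1.24×10⁻⁴ × 731×10³ m = 90.4 m/s:
V = [−fR + √((fR)² + 4 fR V_g)]/2 = [−90.4 + √(90.4² + 4×90.4×9.87)]/2 = 8.98 m/s
Subgeostrophic (V < V_g = 9.87 m/s), as expected around a low.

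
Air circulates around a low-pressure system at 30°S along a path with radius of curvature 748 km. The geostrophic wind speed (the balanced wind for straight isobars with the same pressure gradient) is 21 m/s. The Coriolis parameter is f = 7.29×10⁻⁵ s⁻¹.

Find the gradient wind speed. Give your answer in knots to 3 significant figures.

31.5 knots

Around a low, centrifugal force acts outward with Coriolis, so pressure-gradient force balances both:
(1/ρ)|∂P/∂n| = fV + V²/R  →  V² + fR·V − fR·V_g = 0
With fR = 7.29×10⁻⁵ × 748×10³ m = 54.5 m/s:
V = [−fR + √((fR)² + 4 fR V_g)]/2 = [−54.5 + √(54.5² + 4×54.5×21)]/2 = 16.2 m/s
Subgeostrophic (V < V_g = 21 m/s), as expected around a low.
Converting: 16.2 m/s × 1.944 = 31.5 knots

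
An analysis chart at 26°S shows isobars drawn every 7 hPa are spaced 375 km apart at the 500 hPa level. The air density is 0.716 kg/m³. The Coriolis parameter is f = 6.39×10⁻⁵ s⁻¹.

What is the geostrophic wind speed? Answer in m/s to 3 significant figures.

Pressure gradient: |∂P/∂n| = 700 Pa / 375000 m = 1.87×10⁻³ Pa/m
Geostrophic balance (pressure-gradient force = Coriolis force):
V_g = (1/(fρ)) |∂P/∂n| = 1.87×10⁻³ / (6.39×10⁻⁵ × 0.716) = 40.8 m/s

40.8 m/s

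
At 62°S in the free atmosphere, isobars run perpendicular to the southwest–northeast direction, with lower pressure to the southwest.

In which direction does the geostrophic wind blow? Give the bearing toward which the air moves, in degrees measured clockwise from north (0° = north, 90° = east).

The pressure-gradient force points toward the southwest (bearing 225°).
Geostrophic balance: in the Southern Hemisphere the Coriolis force deflects motion to the left, so the geostrophic wind blows 90° to the left of the pressure-gradient force (low pressure on the right).
Rotating 225° by 90° counterclockwise gives 135° — the wind blows toward the southeast.

135°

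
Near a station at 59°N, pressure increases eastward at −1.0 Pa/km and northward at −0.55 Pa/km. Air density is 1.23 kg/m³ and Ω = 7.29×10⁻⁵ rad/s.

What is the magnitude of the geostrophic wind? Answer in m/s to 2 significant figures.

Coriolis parameter at 59°N:
f = 2Ω sin φ = 2 × 7.29×10⁻⁵ × sin 59° = 1.25×10⁻⁴ s⁻¹
Component geostrophic relations (x east, y north):
u_g = −(1/(fρ)) ∂P/∂y,  v_g = (1/(fρ)) ∂P/∂x
u_g = −(−0.55×10⁻³)/(1.25×10⁻⁴ × 1.23) = 3.58 m/s;  v_g = (−1.0×10⁻³)/(1.25×10⁻⁴ × 1.23) = −6.51 m/s
|V_g| = √(u_g² + v_g²) = 7.42 m/s

7.4 m/s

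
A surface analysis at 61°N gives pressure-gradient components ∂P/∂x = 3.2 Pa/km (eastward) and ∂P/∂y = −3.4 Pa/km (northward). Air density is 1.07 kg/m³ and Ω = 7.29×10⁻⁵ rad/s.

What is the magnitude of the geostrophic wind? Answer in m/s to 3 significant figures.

Coriolis parameter at 61°N:
f = 2Ω sin φ = 2 × 7.29×10⁻⁵ × sin 61° = 1.28×10⁻⁴ s⁻¹
Component geostrophic relations (x east, y north):
u_g = −(1/(fρ)) ∂P/∂y,  v_g = (1/(fρ)) ∂P/∂x
u_g = −(−3.4×10⁻³)/(1.28×10⁻⁴ × 1.07) = 24.9 m/s;  v_g = (3.2×10⁻³)/(1.28×10⁻⁴ × 1.07) = 23.5 m/s
|V_g| = √(u_g² + v_g²) = 34.2 m/s

34.2 m/s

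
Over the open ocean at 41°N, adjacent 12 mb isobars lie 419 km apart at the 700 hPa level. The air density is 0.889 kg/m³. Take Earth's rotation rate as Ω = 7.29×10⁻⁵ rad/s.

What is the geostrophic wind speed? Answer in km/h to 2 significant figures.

120 km/h

Coriolis parameter at 41°N:
f = 2Ω sin φ = 2 × 7.29×10⁻⁵ × sin 41° = 9.57×10⁻⁵ s⁻¹
Pressure gradient: |∂P/∂n| = 1200 Pa / 419000 m = 2.86×10⁻³ Pa/m
Geostrophic balance (pressure-gradient force = Coriolis force):
V_g = (1/(fρ)) |∂P/∂n| = 2.86×10⁻³ / (9.57×10⁻⁵ × 0.889) = 33.7 m/s
Converting: 33.7 m/s × 3.6 = 120 km/h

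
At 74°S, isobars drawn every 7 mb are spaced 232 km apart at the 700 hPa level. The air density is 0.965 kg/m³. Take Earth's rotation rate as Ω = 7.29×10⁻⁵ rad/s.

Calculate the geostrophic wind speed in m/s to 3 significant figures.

22.3 m/s

Coriolis parameter at 74°S:
f = 2Ω sin φ = 2 × 7.29×10⁻⁵ × sin 74° = 1.40×10⁻⁴ s⁻¹
Pressure gradient: |∂P/∂n| = 700 Pa / 232000 m = 3.02×10⁻³ Pa/m
Geostrophic balance (pressure-gradient force = Coriolis force):
V_g = (1/(fρ)) |∂P/∂n| = 3.02×10⁻³ / (1.40×10⁻⁴ × 0.965) = 22.3 m/s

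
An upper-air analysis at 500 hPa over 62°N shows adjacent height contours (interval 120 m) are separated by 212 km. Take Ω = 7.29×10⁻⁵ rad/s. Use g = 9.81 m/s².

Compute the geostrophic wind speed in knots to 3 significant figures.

83.8 knots

Coriolis parameter at 62°N:
f = 2Ω sin φ = 2 × 7.29×10⁻⁵ × sin 62° = 1.29×10⁻⁴ s⁻¹
Height gradient: |∂Z/∂n| = 120 m / 212000 m = 5.66×10⁻⁴
On a pressure surface, geostrophic balance gives V_g = (g/f)|∂Z/∂n|:
V_g = 9.81 × 5.66×10⁻⁴ / 1.29×10⁻⁴ = 43.1 m/s
Converting: 43.1 m/s × 1.944 = 83.8 knots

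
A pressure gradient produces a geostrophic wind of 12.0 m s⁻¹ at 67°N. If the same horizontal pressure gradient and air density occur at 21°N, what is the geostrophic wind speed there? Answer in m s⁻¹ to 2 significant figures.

With the same pressure gradient and density, V_g ∝ 1/f ∝ 1/sin φ.
V₂ = V₁ · sin φ₁ / sin φ₂ = 12.0 × sin 67° / sin 21°
V₂ = 12.0 × 0.9205/0.3584 = 31 m s⁻¹

31 m s⁻¹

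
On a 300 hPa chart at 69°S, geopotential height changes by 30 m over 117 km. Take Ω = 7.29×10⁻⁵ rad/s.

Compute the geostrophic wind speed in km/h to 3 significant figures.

66.5 km/h

Coriolis parameter at 69°S:
f = 2Ω sin φ = 2 × 7.29×10⁻⁵ × sin 69° = 1.36×10⁻⁴ s⁻¹
Height gradient: |∂Z/∂n| = 30 m / 117000 m = 2.56×10⁻⁴
On a pressure surface, geostrophic balance gives V_g = (g/f)|∂Z/∂n|:
V_g = 9.81 × 2.56×10⁻⁴ / 1.36×10⁻⁴ = 18.5 m/s
Converting: 18.5 m/s × 3.6 = 66.5 km/h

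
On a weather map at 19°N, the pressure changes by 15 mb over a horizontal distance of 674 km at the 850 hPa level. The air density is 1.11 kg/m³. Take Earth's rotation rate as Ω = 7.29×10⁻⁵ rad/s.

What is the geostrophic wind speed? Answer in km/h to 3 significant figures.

Coriolis parameter at 19°N:
f = 2Ω sin φ = 2 × 7.29×10⁻⁵ × sin 19° = 4.75×10⁻⁵ s⁻¹
Pressure gradient: |∂P/∂n| = 1500 Pa / 674000 m = 2.23×10⁻³ Pa/m
Geostrophic balance (pressure-gradient force = Coriolis force):
V_g = (1/(fρ)) |∂P/∂n| = 2.23×10⁻³ / (4.75×10⁻⁵ × 1.11) = 42.2 m/s
Converting: 42.2 m/s × 3.6 = 152 km/h

152 km/h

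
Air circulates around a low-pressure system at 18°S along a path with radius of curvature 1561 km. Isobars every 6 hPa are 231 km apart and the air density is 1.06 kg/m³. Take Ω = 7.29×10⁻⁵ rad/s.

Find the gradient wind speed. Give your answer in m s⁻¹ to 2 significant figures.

36 m s⁻¹

Coriolis parameter at 18°S:
f = 2Ω sin φ = 2 × 7.29×10⁻⁵ × sin 18° = 4.51×10⁻⁵ s⁻¹
Pressure gradient: |∂P/∂n| = 600 Pa / 231000 m = 2.60×10⁻³ Pa/m
Geostrophic speed: V_g = |∂P/∂n|/(fρ) = 2.60×10⁻³/(4.51×10⁻⁵ × 1.06) = 54.4 m/s
Around a low, centrifugal force acts outward with Coriolis, so pressure-gradient force balances both:
(1/ρ)|∂P/∂n| = fV + V²/R  →  V² + fR·V − fR·V_g = 0
With fR = 4.51×10⁻⁵ × 1561×10³ m = 70.3 m/s:
V = [−fR + √((fR)² + 4 fR V_g)]/2 = [−70.3 + √(70.3² + 4×70.3×54.4)]/2 = 36 m/s
Subgeostrophic (V < V_g = 54.4 m/s), as expected around a low.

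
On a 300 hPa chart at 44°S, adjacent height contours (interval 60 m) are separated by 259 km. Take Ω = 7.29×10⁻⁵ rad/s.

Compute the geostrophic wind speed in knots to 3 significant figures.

43.6 knots

Coriolis parameter at 44°S:
f = 2Ω sin φ = 2 × 7.29×10⁻⁵ × sin 44° = 1.01×10⁻⁴ s⁻¹
Height gradient: |∂Z/∂n| = 60 m / 259000 m = 2.32×10⁻⁴
On a pressure surface, geostrophic balance gives V_g = (g/f)|∂Z/∂n|:
V_g = 9.81 × 2.32×10⁻⁴ / 1.01×10⁻⁴ = 22.4 m/s
Converting: 22.4 m/s × 1.944 = 43.6 knots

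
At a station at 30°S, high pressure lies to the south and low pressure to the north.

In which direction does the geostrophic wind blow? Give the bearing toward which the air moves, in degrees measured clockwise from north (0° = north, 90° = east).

270°

The pressure-gradient force points toward the north (bearing 000°).
Geostrophic balance: in the Southern Hemisphere the Coriolis force deflects motion to the left, so the geostrophic wind blows 90° to the left of the pressure-gradient force (low pressure on the right).
Rotating 000° by 90° counterclockwise gives 270° — the wind blows toward the west.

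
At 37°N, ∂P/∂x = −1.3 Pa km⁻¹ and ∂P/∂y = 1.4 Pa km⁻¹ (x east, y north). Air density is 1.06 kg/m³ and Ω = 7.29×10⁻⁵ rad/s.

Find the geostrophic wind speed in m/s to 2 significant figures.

Coriolis parameter at 37°N:
f = 2Ω sin φ = 2 × 7.29×10⁻⁵ × sin 37° = 8.77×10⁻⁵ s⁻¹
Component geostrophic relations (x east, y north):
u_g = −(1/(fρ)) ∂P/∂y,  v_g = (1/(fρ)) ∂P/∂x
u_g = −(1.4×10⁻³)/(8.77×10⁻⁵ × 1.06) = −15.1 m/s;  v_g = (−1.3×10⁻³)/(8.77×10⁻⁵ × 1.06) = −14.0 m/s
|V_g| = √(u_g² + v_g²) = 20.5 m/s

21 m/s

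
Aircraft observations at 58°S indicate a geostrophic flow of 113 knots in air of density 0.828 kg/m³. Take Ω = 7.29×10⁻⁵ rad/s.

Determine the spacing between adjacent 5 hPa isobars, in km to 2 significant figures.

Coriolis parameter at 58°S:
f = 2Ω sin φ = 2 × 7.29×10⁻⁵ × sin 58° = 1.24×10⁻⁴ s⁻¹
Wind speed in SI: 113 knots = 58.1 m/s
Geostrophic balance rearranged: |∂P/∂n| = f ρ V_g
|∂P/∂n| = 1.24×10⁻⁴ × 0.828 × 58.1 = 5.95×10⁻³ Pa/m
Isobar spacing: Δn = ΔP/|∂P/∂n| = 500 Pa / 5.95×10⁻³ Pa/m = 84013 m ≈ 84 km

84 km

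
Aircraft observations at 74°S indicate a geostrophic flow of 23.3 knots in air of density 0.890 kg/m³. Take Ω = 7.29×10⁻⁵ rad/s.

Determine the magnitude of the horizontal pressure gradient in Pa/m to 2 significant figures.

1.5×10⁻³ Pa/m

Coriolis parameter at 74°S:
f = 2Ω sin φ = 2 × 7.29×10⁻⁵ × sin 74° = 1.40×10⁻⁴ s⁻¹
Wind speed in SI: 23.3 knots = 12.0 m/s
Geostrophic balance rearranged: |∂P/∂n| = f ρ V_g
|∂P/∂n| = 1.40×10⁻⁴ × 0.890 × 12.0 = 1.50×10⁻³ Pa/m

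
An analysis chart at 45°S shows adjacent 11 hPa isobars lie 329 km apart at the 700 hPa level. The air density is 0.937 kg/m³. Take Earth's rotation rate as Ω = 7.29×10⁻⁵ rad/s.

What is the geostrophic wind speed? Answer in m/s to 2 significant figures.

Coriolis parameter at 45°S:
f = 2Ω sin φ = 2 × 7.29×10⁻⁵ × sin 45° = 1.03×10⁻⁴ s⁻¹
Pressure gradient: |∂P/∂n| = 1100 Pa / 329000 m = 3.34×10⁻³ Pa/m
Geostrophic balance (pressure-gradient force = Coriolis force):
V_g = (1/(fρ)) |∂P/∂n| = 3.34×10⁻³ / (1.03×10⁻⁴ × 0.937) = 34.6 m/s

35 m/s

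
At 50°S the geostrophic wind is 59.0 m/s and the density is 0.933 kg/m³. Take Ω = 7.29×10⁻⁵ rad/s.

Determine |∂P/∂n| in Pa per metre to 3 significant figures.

Coriolis parameter at 50°S:
f = 2Ω sin φ = 2 × 7.29×10⁻⁵ × sin 50° = 1.12×10⁻⁴ s⁻¹
Geostrophic balance rearranged: |∂P/∂n| = f ρ V_g
|∂P/∂n| = 1.12×10⁻⁴ × 0.933 × 59.0 = 6.15×10⁻³ Pa/m

6.15×10⁻³ Pa/m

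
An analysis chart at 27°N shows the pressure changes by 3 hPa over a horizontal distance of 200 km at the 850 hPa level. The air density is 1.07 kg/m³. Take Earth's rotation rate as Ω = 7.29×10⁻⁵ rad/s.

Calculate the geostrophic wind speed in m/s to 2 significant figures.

Coriolis parameter at 27°N:
f = 2Ω sin φ = 2 × 7.29×10⁻⁵ × sin 27° = 6.62×10⁻⁵ s⁻¹
Pressure gradient: |∂P/∂n| = 300 Pa / 200000 m = 1.50×10⁻³ Pa/m
Geostrophic balance (pressure-gradient force = Coriolis force):
V_g = (1/(fρ)) |∂P/∂n| = 1.50×10⁻³ / (6.62×10⁻⁵ × 1.07) = 21.2 m/s

21 m/s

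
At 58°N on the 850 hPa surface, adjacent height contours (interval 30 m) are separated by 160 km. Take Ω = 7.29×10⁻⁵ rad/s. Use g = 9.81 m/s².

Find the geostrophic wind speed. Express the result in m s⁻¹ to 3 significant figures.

14.9 m s⁻¹

Coriolis parameter at 58°N:
f = 2Ω sin φ = 2 × 7.29×10⁻⁵ × sin 58° = 1.24×10⁻⁴ s⁻¹
Height gradient: |∂Z/∂n| = 30 m / 160000 m = 1.88×10⁻⁴
On a pressure surface, geostrophic balance gives V_g = (g/f)|∂Z/∂n|:
V_g = 9.81 × 1.88×10⁻⁴ / 1.24×10⁻⁴ = 14.9 m/s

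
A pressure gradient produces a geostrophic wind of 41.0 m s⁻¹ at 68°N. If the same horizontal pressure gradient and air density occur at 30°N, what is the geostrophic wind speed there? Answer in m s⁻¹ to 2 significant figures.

76 m s⁻¹

With the same pressure gradient and density, V_g ∝ 1/f ∝ 1/sin φ.
V₂ = V₁ · sin φ₁ / sin φ₂ = 41.0 × sin 68° / sin 30°
V₂ = 41.0 × 0.9272/0.5000 = 76 m s⁻¹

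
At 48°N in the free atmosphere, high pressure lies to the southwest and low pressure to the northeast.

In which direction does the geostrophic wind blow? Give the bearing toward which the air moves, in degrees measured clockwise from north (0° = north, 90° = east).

135°

The pressure-gradient force points toward the northeast (bearing 045°).
Geostrophic balance: in the Northern Hemisphere the Coriolis force deflects motion to the right, so the geostrophic wind blows 90° to the right of the pressure-gradient force (low pressure on the left).
Rotating 045° by 90° clockwise gives 135° — the wind blows toward the southeast.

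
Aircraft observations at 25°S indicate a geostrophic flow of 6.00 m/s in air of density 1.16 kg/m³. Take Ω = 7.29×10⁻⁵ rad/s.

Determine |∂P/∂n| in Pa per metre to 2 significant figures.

Coriolis parameter at 25°S:
f = 2Ω sin φ = 2 × 7.29×10⁻⁵ × sin 25° = 6.16×10⁻⁵ s⁻¹
Geostrophic balance rearranged: |∂P/∂n| = f ρ V_g
|∂P/∂n| = 6.16×10⁻⁵ × 1.16 × 6.00 = 4.29×10⁻⁴ Pa/m

4.3×10⁻⁴ Pa/m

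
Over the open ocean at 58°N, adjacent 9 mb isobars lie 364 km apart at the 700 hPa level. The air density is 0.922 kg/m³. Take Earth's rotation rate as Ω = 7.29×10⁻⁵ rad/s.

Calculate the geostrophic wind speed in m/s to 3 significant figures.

Coriolis parameter at 58°N:
f = 2Ω sin φ = 2 × 7.29×10⁻⁵ × sin 58° = 1.24×10⁻⁴ s⁻¹
Pressure gradient: |∂P/∂n| = 900 Pa / 364000 m = 2.47×10⁻³ Pa/m
Geostrophic balance (pressure-gradient force = Coriolis force):
V_g = (1/(fρ)) |∂P/∂n| = 2.47×10⁻³ / (1.24×10⁻⁴ × 0.922) = 21.7 m/s

21.7 m/s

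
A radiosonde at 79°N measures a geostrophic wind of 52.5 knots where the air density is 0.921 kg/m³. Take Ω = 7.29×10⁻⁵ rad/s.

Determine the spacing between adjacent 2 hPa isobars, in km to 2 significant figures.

56 km

Coriolis parameter at 79°N:
f = 2Ω sin φ = 2 × 7.29×10⁻⁵ × sin 79° = 1.43×10⁻⁴ s⁻¹
Wind speed in SI: 52.5 knots = 27.0 m/s
Geostrophic balance rearranged: |∂P/∂n| = f ρ V_g
|∂P/∂n| = 1.43×10⁻⁴ × 0.921 × 27.0 = 3.56×10⁻³ Pa/m
Isobar spacing: Δn = ΔP/|∂P/∂n| = 200 Pa / 3.56×10⁻³ Pa/m = 56178 m ≈ 56 km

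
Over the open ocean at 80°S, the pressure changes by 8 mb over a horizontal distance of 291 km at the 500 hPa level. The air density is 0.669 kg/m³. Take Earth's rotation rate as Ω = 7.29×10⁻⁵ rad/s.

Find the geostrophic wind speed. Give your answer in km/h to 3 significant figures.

Coriolis parameter at 80°S:
f = 2Ω sin φ = 2 × 7.29×10⁻⁵ × sin 80° = 1.44×10⁻⁴ s⁻¹
Pressure gradient: |∂P/∂n| = 800 Pa / 291000 m = 2.75×10⁻³ Pa/m
Geostrophic balance (pressure-gradient force = Coriolis force):
V_g = (1/(fρ)) |∂P/∂n| = 2.75×10⁻³ / (1.44×10⁻⁴ × 0.669) = 28.6 m/s
Converting: 28.6 m/s × 3.6 = 103 km/h

103 km/h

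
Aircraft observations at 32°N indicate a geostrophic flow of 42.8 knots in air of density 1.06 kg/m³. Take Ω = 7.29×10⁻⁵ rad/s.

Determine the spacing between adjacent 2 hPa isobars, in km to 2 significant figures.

110 km

Coriolis parameter at 32°N:
f = 2Ω sin φ = 2 × 7.29×10⁻⁵ × sin 32° = 7.73×10⁻⁵ s⁻¹
Wind speed in SI: 42.8 knots = 22.0 m/s
Geostrophic balance rearranged: |∂P/∂n| = f ρ V_g
|∂P/∂n| = 7.73×10⁻⁵ × 1.06 × 22.0 = 1.80×10⁻³ Pa/m
Isobar spacing: Δn = ΔP/|∂P/∂n| = 200 Pa / 1.80×10⁻³ Pa/m = 110911 m ≈ 110 km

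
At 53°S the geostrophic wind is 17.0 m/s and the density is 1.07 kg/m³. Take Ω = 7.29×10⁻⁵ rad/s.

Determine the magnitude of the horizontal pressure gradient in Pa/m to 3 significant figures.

2.12×10⁻³ Pa/m

Coriolis parameter at 53°S:
f = 2Ω sin φ = 2 × 7.29×10⁻⁵ × sin 53° = 1.16×10⁻⁴ s⁻¹
Geostrophic balance rearranged: |∂P/∂n| = f ρ V_g
|∂P/∂n| = 1.16×10⁻⁴ × 1.07 × 17.0 = 2.12×10⁻³ Pa/m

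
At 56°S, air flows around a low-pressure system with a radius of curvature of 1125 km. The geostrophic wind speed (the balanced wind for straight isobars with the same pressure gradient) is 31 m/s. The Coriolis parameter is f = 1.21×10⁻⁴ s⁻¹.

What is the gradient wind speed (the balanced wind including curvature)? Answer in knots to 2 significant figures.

Around a low, centrifugal force acts outward with Coriolis, so pressure-gradient force balances both:
(1/ρ)|∂P/∂n| = fV + V²/R  →  V² + fR·V − fR·V_g = 0
With fR = 1.21×10⁻⁴ × 1125×10³ m = 136 m/s:
V = [−fR + √((fR)² + 4 fR V_g)]/2 = [−136 + √(136² + 4×136×31)]/2 = 26 m/s
Subgeostrophic (V < V_g = 31 m/s), as expected around a low.
Converting: 26 m/s × 1.944 = 51 knots

51 knots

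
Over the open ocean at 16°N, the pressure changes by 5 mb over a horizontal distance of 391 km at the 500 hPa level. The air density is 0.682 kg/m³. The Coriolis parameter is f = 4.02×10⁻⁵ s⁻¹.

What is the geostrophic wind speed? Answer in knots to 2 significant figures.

91 knots

Pressure gradient: |∂P/∂n| = 500 Pa / 391000 m = 1.28×10⁻³ Pa/m
Geostrophic balance (pressure-gradient force = Coriolis force):
V_g = (1/(fρ)) |∂P/∂n| = 1.28×10⁻³ / (4.02×10⁻⁵ × 0.682) = 46.6 m/s
Converting: 46.6 m/s × 1.944 = 91 knots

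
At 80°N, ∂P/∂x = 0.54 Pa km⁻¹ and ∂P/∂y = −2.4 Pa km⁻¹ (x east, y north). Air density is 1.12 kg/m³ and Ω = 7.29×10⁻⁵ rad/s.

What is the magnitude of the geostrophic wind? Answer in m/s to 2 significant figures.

15 m/s

Coriolis parameter at 80°N:
f = 2Ω sin φ = 2 × 7.29×10⁻⁵ × sin 80° = 1.44×10⁻⁴ s⁻¹
Component geostrophic relations (x east, y north):
u_g = −(1/(fρ)) ∂P/∂y,  v_g = (1/(fρ)) ∂P/∂x
u_g = −(−2.4×10⁻³)/(1.44×10⁻⁴ × 1.12) = 14.9 m/s;  v_g = (0.54×10⁻³)/(1.44×10⁻⁴ × 1.12) = 3.36 m/s
|V_g| = √(u_g² + v_g²) = 15.3 m/s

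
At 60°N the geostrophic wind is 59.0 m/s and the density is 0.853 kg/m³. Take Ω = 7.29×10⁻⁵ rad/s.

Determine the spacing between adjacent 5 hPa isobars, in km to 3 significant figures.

78.7 km

Coriolis parameter at 60°N:
f = 2Ω sin φ = 2 × 7.29×10⁻⁵ × sin 60° = 1.26×10⁻⁴ s⁻¹
Geostrophic balance rearranged: |∂P/∂n| = f ρ V_g
|∂P/∂n| = 1.26×10⁻⁴ × 0.853 × 59.0 = 6.35×10⁻³ Pa/m
Isobar spacing: Δn = ΔP/|∂P/∂n| = 500 Pa / 6.35×10⁻³ Pa/m = 78683 m ≈ 78.7 km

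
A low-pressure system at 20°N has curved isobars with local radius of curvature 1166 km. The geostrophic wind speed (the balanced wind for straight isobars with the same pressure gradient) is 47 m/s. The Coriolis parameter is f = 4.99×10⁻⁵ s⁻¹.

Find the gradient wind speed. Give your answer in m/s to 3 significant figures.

30.7 m/s

Around a low, centrifugal force acts outward with Coriolis, so pressure-gradient force balances both:
(1/ρ)|∂P/∂n| = fV + V²/R  →  V² + fR·V − fR·V_g = 0
With fR = 4.99×10⁻⁵ × 1166×10³ m = 58.2 m/s:
V = [−fR + √((fR)² + 4 fR V_g)]/2 = [−58.2 + √(58.2² + 4×58.2×47)]/2 = 30.7 m/s
Subgeostrophic (V < V_g = 47 m/s), as expected around a low.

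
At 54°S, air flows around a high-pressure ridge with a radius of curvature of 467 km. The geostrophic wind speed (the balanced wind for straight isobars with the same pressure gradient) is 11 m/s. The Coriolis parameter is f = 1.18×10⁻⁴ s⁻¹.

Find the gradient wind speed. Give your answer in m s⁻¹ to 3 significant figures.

Around a high, pressure-gradient force acts outward with centrifugal, so Coriolis balances both:
fV = (1/ρ)|∂P/∂n| + V²/R  →  V² − fR·V + fR·V_g = 0
With fR = 1.18×10⁻⁴ × 467×10³ m = 55.1 m/s:
V = [fR − √((fR)² − 4 fR V_g)]/2 = [55.1 − √(55.1² − 4×55.1×11)]/2 = 15.2 m/s
Supergeostrophic (V > V_g = 11 m/s), as expected around a high.

15.2 m s⁻¹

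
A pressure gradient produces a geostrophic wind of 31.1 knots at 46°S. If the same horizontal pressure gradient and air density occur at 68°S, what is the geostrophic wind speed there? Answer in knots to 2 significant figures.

24 knots

With the same pressure gradient and density, V_g ∝ 1/f ∝ 1/sin φ.
V₂ = V₁ · sin φ₁ / sin φ₂ = 31.1 × sin 46° / sin 68°
V₂ = 31.1 × 0.7193/0.9272 = 24 knots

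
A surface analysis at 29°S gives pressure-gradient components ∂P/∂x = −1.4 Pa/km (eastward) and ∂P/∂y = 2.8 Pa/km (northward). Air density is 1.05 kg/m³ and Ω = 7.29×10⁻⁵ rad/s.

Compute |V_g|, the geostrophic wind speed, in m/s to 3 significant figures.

42.2 m/s

Coriolis parameter at 29°S:
f = 2Ω sin φ = 2 × 7.29×10⁻⁵ × sin 29° = 7.07×10⁻⁵ s⁻¹
In the Southern Hemisphere f is negative: f = −7.07×10⁻⁵ s⁻¹.
Component geostrophic relations (x east, y north):
u_g = −(1/(fρ)) ∂P/∂y,  v_g = (1/(fρ)) ∂P/∂x
u_g = −(2.8×10⁻³)/(−7.07×10⁻⁵ × 1.05) = 37.7 m/s;  v_g = (−1.4×10⁻³)/(−7.07×10⁻⁵ × 1.05) = 18.9 m/s
|V_g| = √(u_g² + v_g²) = 42.2 m/s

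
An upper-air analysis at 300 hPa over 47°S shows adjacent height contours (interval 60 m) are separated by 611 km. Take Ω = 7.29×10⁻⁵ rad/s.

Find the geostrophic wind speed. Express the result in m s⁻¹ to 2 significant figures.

9.0 m s⁻¹

Coriolis parameter at 47°S:
f = 2Ω sin φ = 2 × 7.29×10⁻⁵ × sin 47° = 1.07×10⁻⁴ s⁻¹
Height gradient: |∂Z/∂n| = 60 m / 611000 m = 9.82×10⁻⁵
On a pressure surface, geostrophic balance gives V_g = (g/f)|∂Z/∂n|:
V_g = 9.81 × 9.82×10⁻⁵ / 1.07×10⁻⁴ = 9.03 m/s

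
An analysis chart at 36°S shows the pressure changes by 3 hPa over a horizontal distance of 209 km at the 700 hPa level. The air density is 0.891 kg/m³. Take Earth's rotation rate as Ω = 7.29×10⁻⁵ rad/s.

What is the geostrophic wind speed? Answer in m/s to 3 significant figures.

Coriolis parameter at 36°S:
f = 2Ω sin φ = 2 × 7.29×10⁻⁵ × sin 36° = 8.57×10⁻⁵ s⁻¹
Pressure gradient: |∂P/∂n| = 300 Pa / 209000 m = 1.44×10⁻³ Pa/m
Geostrophic balance (pressure-gradient force = Coriolis force):
V_g = (1/(fρ)) |∂P/∂n| = 1.44×10⁻³ / (8.57×10⁻⁵ × 0.891) = 18.8 m/s

18.8 m/s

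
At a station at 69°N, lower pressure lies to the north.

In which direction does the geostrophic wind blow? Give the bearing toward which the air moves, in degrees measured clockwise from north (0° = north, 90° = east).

090°

The pressure-gradient force points toward the north (bearing 000°).
Geostrophic balance: in the Northern Hemisphere the Coriolis force deflects motion to the right, so the geostrophic wind blows 90° to the right of the pressure-gradient force (low pressure on the left).
Rotating 000° by 90° clockwise gives 090° — the wind blows toward the east.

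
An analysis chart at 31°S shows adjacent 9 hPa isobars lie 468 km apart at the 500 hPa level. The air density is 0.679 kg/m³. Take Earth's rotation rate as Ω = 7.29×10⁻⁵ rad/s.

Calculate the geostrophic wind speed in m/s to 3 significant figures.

Coriolis parameter at 31°S:
f = 2Ω sin φ = 2 × 7.29×10⁻⁵ × sin 31° = 7.51×10⁻⁵ s⁻¹
Pressure gradient: |∂P/∂n| = 900 Pa / 468000 m = 1.92×10⁻³ Pa/m
Geostrophic balance (pressure-gradient force = Coriolis force):
V_g = (1/(fρ)) |∂P/∂n| = 1.92×10⁻³ / (7.51×10⁻⁵ × 0.679) = 37.7 m/s

37.7 m/s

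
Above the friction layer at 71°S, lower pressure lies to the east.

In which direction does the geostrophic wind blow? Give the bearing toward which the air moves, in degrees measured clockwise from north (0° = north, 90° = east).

000°

The pressure-gradient force points toward the east (bearing 090°).
Geostrophic balance: in the Southern Hemisphere the Coriolis force deflects motion to the left, so the geostrophic wind blows 90° to the left of the pressure-gradient force (low pressure on the right).
Rotating 090° by 90° counterclockwise gives 000° — the wind blows toward the north.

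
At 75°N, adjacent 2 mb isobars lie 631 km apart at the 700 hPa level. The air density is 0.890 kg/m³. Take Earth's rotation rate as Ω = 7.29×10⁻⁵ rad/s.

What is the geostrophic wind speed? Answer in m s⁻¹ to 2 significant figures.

Coriolis parameter at 75°N:
f = 2Ω sin φ = 2 × 7.29×10⁻⁵ × sin 75° = 1.41×10⁻⁴ s⁻¹
Pressure gradient: |∂P/∂n| = 200 Pa / 631000 m = 3.17×10⁻⁴ Pa/m
Geostrophic balance (pressure-gradient force = Coriolis force):
V_g = (1/(fρ)) |∂P/∂n| = 3.17×10⁻⁴ / (1.41×10⁻⁴ × 0.890) = 2.53 m/s

2.5 m s⁻¹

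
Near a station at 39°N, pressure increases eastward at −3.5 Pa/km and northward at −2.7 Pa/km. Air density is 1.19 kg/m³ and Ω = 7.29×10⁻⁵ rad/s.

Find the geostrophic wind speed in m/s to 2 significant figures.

40 m/s

Coriolis parameter at 39°N:
f = 2Ω sin φ = 2 × 7.29×10⁻⁵ × sin 39° = 9.18×10⁻⁵ s⁻¹
Component geostrophic relations (x east, y north):
u_g = −(1/(fρ)) ∂P/∂y,  v_g = (1/(fρ)) ∂P/∂x
u_g = −(−2.7×10⁻³)/(9.18×10⁻⁵ × 1.19) = 24.7 m/s;  v_g = (−3.5×10⁻³)/(9.18×10⁻⁵ × 1.19) = −32.1 m/s
|V_g| = √(u_g² + v_g²) = 40.5 m/s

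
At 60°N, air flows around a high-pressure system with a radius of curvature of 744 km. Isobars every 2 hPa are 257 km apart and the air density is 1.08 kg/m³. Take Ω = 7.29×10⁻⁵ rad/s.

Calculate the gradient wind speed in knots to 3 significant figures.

11.9 knots

Coriolis parameter at 60°N:
f = 2Ω sin φ = 2 × 7.29×10⁻⁵ × sin 60° = 1.26×10⁻⁴ s⁻¹
Pressure gradient: |∂P/∂n| = 200 Pa / 257000 m = 7.78×10⁻⁴ Pa/m
Geostrophic speed: V_g = |∂P/∂n|/(fρ) = 7.78×10⁻⁴/(1.26×10⁻⁴ × 1.08) = 5.71 m/s
Around a high, pressure-gradient force acts outward with centrifugal, so Coriolis balances both:
fV = (1/ρ)|∂P/∂n| + V²/R  →  V² − fR·V + fR·V_g = 0
With fR = 1.26×10⁻⁴ × 744×10³ m = 93.9 m/s:
V = [fR − √((fR)² − 4 fR V_g)]/2 = [93.9 − √(93.9² − 4×93.9×5.71)]/2 = 6.1 m/s
Supergeostrophic (V > V_g = 5.71 m/s), as expected around a high.
Converting: 6.1 m/s × 1.944 = 11.9 knots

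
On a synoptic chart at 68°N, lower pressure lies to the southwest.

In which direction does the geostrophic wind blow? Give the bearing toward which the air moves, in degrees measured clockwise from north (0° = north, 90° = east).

315°

The pressure-gradient force points toward the southwest (bearing 225°).
Geostrophic balance: in the Northern Hemisphere the Coriolis force deflects motion to the right, so the geostrophic wind blows 90° to the right of the pressure-gradient force (low pressure on the left).
Rotating 225° by 90° clockwise gives 315° — the wind blows toward the northwest.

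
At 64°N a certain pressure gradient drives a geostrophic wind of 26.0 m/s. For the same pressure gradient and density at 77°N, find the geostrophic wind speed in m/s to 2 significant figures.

24 m/s

With the same pressure gradient and density, V_g ∝ 1/f ∝ 1/sin φ.
V₂ = V₁ · sin φ₁ / sin φ₂ = 26.0 × sin 64° / sin 77°
V₂ = 26.0 × 0.8988/0.9744 = 24 m/s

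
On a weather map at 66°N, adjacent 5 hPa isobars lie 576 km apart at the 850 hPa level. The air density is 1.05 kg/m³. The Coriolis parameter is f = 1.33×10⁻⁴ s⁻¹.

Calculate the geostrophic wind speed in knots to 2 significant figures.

12 knots

Pressure gradient: |∂P/∂n| = 500 Pa / 576000 m = 8.68×10⁻⁴ Pa/m
Geostrophic balance (pressure-gradient force = Coriolis force):
V_g = (1/(fρ)) |∂P/∂n| = 8.68×10⁻⁴ / (1.33×10⁻⁴ × 1.05) = 6.22 m/s
Converting: 6.22 m/s × 1.944 = 12 knots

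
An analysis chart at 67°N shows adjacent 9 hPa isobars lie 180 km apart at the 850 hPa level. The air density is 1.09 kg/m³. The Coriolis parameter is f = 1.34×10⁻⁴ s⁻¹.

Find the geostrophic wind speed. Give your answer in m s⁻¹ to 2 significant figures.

34 m s⁻¹

Pressure gradient: |∂P/∂n| = 900 Pa / 180000 m = 5.00×10⁻³ Pa/m
Geostrophic balance (pressure-gradient force = Coriolis force):
V_g = (1/(fρ)) |∂P/∂n| = 5.00×10⁻³ / (1.34×10⁻⁴ × 1.09) = 34.2 m/s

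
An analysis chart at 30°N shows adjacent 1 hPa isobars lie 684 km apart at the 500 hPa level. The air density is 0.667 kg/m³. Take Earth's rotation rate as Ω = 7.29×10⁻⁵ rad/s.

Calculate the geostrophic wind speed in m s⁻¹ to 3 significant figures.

Coriolis parameter at 30°N:
f = 2Ω sin φ = 2 × 7.29×10⁻⁵ × sin 30° = 7.29×10⁻⁵ s⁻¹
Pressure gradient: |∂P/∂n| = 100 Pa / 684000 m = 1.46×10⁻⁴ Pa/m
Geostrophic balance (pressure-gradient force = Coriolis force):
V_g = (1/(fρ)) |∂P/∂n| = 1.46×10⁻⁴ / (7.29×10⁻⁵ × 0.667) = 3.01 m/s

3.01 m s⁻¹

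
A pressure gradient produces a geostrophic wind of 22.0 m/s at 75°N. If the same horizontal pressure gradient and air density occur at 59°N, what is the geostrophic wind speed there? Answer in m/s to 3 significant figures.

24.8 m/s

With the same pressure gradient and density, V_g ∝ 1/f ∝ 1/sin φ.
V₂ = V₁ · sin φ₁ / sin φ₂ = 22.0 × sin 75° / sin 59°
V₂ = 22.0 × 0.9659/0.8572 = 24.8 m/s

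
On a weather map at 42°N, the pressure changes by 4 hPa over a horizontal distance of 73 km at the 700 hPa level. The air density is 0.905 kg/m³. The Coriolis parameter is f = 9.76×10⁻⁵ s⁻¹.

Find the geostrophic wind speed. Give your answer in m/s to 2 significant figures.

62 m/s

Pressure gradient: |∂P/∂n| = 400 Pa / 73000 m = 5.48×10⁻³ Pa/m
Geostrophic balance (pressure-gradient force = Coriolis force):
V_g = (1/(fρ)) |∂P/∂n| = 5.48×10⁻³ / (9.76×10⁻⁵ × 0.905) = 62.0 m/s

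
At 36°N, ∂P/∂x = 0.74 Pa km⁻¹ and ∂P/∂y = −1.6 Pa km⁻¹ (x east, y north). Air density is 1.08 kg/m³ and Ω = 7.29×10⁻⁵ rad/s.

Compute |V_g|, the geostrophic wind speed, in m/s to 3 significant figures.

Coriolis parameter at 36°N:
f = 2Ω sin φ = 2 × 7.29×10⁻⁵ × sin 36° = 8.57×10⁻⁵ s⁻¹
Component geostrophic relations (x east, y north):
u_g = −(1/(fρ)) ∂P/∂y,  v_g = (1/(fρ)) ∂P/∂x
u_g = −(−1.6×10⁻³)/(8.57×10⁻⁵ × 1.08) = 17.3 m/s;  v_g = (0.74×10⁻³)/(8.57×10⁻⁵ × 1.08) = 8.00 m/s
|V_g| = √(u_g² + v_g²) = 19.0 m/s

19.0 m/s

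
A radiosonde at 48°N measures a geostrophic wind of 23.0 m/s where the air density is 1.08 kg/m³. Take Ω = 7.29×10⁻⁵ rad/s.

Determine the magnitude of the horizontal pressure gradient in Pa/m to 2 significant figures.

2.7×10⁻³ Pa/m

Coriolis parameter at 48°N:
f = 2Ω sin φ = 2 × 7.29×10⁻⁵ × sin 48° = 1.08×10⁻⁴ s⁻¹
Geostrophic balance rearranged: |∂P/∂n| = f ρ V_g
|∂P/∂n| = 1.08×10⁻⁴ × 1.08 × 23.0 = 2.69×10⁻³ Pa/m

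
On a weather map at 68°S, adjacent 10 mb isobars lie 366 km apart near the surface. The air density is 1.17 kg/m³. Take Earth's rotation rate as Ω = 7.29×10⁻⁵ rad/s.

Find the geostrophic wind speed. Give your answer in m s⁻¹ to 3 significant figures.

17.3 m s⁻¹

Coriolis parameter at 68°S:
f = 2Ω sin φ = 2 × 7.29×10⁻⁵ × sin 68° = 1.35×10⁻⁴ s⁻¹
Pressure gradient: |∂P/∂n| = 1000 Pa / 366000 m = 2.73×10⁻³ Pa/m
Geostrophic balance (pressure-gradient force = Coriolis force):
V_g = (1/(fρ)) |∂P/∂n| = 2.73×10⁻³ / (1.35×10⁻⁴ × 1.17) = 17.3 m/s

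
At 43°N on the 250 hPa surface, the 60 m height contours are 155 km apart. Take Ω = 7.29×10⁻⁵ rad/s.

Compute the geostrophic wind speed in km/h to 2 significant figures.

Coriolis parameter at 43°N:
f = 2Ω sin φ = 2 × 7.29×10⁻⁵ × sin 43° = 9.94×10⁻⁵ s⁻¹
Height gradient: |∂Z/∂n| = 60 m / 155000 m = 3.87×10⁻⁴
On a pressure surface, geostrophic balance gives V_g = (g/f)|∂Z/∂n|:
V_g = 9.81 × 3.87×10⁻⁴ / 9.94×10⁻⁵ = 38.2 m/s
Converting: 38.2 m/s × 3.6 = 140 km/h

140 km/h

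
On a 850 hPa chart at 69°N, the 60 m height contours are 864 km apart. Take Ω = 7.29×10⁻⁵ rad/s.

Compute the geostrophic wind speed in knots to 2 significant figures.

Coriolis parameter at 69°N:
f = 2Ω sin φ = 2 × 7.29×10⁻⁵ × sin 69° = 1.36×10⁻⁴ s⁻¹
Height gradient: |∂Z/∂n| = 60 m / 864000 m = 6.94×10⁻⁵
On a pressure surface, geostrophic balance gives V_g = (g/f)|∂Z/∂n|:
V_g = 9.81 × 6.94×10⁻⁵ / 1.36×10⁻⁴ = 5.00 m/s
Converting: 5.00 m/s × 1.944 = 9.7 knots

9.7 knots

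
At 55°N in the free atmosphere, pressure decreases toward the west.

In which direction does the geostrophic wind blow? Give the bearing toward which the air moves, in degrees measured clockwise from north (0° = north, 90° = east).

The pressure-gradient force points toward the west (bearing 270°).
Geostrophic balance: in the Northern Hemisphere the Coriolis force deflects motion to the right, so the geostrophic wind blows 90° to the right of the pressure-gradient force (low pressure on the left).
Rotating 270° by 90° clockwise gives 000° — the wind blows toward the north.

000°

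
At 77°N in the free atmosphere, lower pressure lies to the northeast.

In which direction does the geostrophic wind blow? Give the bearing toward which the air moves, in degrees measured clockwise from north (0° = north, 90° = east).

The pressure-gradient force points toward the northeast (bearing 045°).
Geostrophic balance: in the Northern Hemisphere the Coriolis force deflects motion to the right, so the geostrophic wind blows 90° to the right of the pressure-gradient force (low pressure on the left).
Rotating 045° by 90° clockwise gives 135° — the wind blows toward the southeast.

135°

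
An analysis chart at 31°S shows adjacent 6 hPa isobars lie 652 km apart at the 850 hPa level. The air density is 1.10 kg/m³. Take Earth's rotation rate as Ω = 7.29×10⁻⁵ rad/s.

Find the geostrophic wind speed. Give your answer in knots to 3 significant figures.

21.7 knots

Coriolis parameter at 31°S:
f = 2Ω sin φ = 2 × 7.29×10⁻⁵ × sin 31° = 7.51×10⁻⁵ s⁻¹
Pressure gradient: |∂P/∂n| = 600 Pa / 652000 m = 9.20×10⁻⁴ Pa/m
Geostrophic balance (pressure-gradient force = Coriolis force):
V_g = (1/(fρ)) |∂P/∂n| = 9.20×10⁻⁴ / (7.51×10⁻⁵ × 1.10) = 11.1 m/s
Converting: 11.1 m/s × 1.944 = 21.7 knots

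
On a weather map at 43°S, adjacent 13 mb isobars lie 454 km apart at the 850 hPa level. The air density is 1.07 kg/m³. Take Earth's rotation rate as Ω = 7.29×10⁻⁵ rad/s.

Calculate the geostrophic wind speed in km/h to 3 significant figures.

96.9 km/h

Coriolis parameter at 43°S:
f = 2Ω sin φ = 2 × 7.29×10⁻⁵ × sin 43° = 9.94×10⁻⁵ s⁻¹
Pressure gradient: |∂P/∂n| = 1300 Pa / 454000 m = 2.86×10⁻³ Pa/m
Geostrophic balance (pressure-gradient force = Coriolis force):
V_g = (1/(fρ)) |∂P/∂n| = 2.86×10⁻³ / (9.94×10⁻⁵ × 1.07) = 26.9 m/s
Converting: 26.9 m/s × 3.6 = 96.9 km/h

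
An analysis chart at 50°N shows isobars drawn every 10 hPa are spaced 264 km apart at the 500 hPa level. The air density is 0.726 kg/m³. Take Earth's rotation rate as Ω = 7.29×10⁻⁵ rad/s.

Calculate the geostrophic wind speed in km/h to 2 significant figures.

170 km/h

Coriolis parameter at 50°N:
f = 2Ω sin φ = 2 × 7.29×10⁻⁵ × sin 50° = 1.12×10⁻⁴ s⁻¹
Pressure gradient: |∂P/∂n| = 1000 Pa / 264000 m = 3.79×10⁻³ Pa/m
Geostrophic balance (pressure-gradient force = Coriolis force):
V_g = (1/(fρ)) |∂P/∂n| = 3.79×10⁻³ / (1.12×10⁻⁴ × 0.726) = 46.7 m/s
Converting: 46.7 m/s × 3.6 = 170 km/h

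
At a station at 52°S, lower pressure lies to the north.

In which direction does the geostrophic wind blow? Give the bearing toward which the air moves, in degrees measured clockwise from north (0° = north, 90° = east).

270°

The pressure-gradient force points toward the north (bearing 000°).
Geostrophic balance: in the Southern Hemisphere the Coriolis force deflects motion to the left, so the geostrophic wind blows 90° to the left of the pressure-gradient force (low pressure on the right).
Rotating 000° by 90° counterclockwise gives 270° — the wind blows toward the west.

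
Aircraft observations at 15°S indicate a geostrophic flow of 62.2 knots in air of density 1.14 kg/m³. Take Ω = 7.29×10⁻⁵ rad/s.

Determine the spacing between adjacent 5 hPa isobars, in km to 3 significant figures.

363 km

Coriolis parameter at 15°S:
f = 2Ω sin φ = 2 × 7.29×10⁻⁵ × sin 15° = 3.77×10⁻⁵ s⁻¹
Wind speed in SI: 62.2 knots = 32.0 m/s
Geostrophic balance rearranged: |∂P/∂n| = f ρ V_g
|∂P/∂n| = 3.77×10⁻⁵ × 1.14 × 32.0 = 1.38×10⁻³ Pa/m
Isobar spacing: Δn = ΔP/|∂P/∂n| = 500 Pa / 1.38×10⁻³ Pa/m = 363231 m ≈ 363 km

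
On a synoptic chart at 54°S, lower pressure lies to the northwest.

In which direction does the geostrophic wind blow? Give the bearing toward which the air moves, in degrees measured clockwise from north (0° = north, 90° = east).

The pressure-gradient force points toward the northwest (bearing 315°).
Geostrophic balance: in the Southern Hemisphere the Coriolis force deflects motion to the left, so the geostrophic wind blows 90° to the left of the pressure-gradient force (low pressure on the right).
Rotating 315° by 90° counterclockwise gives 225° — the wind blows toward the southwest.

225°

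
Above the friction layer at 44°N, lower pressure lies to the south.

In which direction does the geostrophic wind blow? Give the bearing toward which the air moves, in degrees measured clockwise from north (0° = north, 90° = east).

The pressure-gradient force points toward the south (bearing 180°).
Geostrophic balance: in the Northern Hemisphere the Coriolis force deflects motion to the right, so the geostrophic wind blows 90° to the right of the pressure-gradient force (low pressure on the left).
Rotating 180° by 90° clockwise gives 270° — the wind blows toward the west.

270°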